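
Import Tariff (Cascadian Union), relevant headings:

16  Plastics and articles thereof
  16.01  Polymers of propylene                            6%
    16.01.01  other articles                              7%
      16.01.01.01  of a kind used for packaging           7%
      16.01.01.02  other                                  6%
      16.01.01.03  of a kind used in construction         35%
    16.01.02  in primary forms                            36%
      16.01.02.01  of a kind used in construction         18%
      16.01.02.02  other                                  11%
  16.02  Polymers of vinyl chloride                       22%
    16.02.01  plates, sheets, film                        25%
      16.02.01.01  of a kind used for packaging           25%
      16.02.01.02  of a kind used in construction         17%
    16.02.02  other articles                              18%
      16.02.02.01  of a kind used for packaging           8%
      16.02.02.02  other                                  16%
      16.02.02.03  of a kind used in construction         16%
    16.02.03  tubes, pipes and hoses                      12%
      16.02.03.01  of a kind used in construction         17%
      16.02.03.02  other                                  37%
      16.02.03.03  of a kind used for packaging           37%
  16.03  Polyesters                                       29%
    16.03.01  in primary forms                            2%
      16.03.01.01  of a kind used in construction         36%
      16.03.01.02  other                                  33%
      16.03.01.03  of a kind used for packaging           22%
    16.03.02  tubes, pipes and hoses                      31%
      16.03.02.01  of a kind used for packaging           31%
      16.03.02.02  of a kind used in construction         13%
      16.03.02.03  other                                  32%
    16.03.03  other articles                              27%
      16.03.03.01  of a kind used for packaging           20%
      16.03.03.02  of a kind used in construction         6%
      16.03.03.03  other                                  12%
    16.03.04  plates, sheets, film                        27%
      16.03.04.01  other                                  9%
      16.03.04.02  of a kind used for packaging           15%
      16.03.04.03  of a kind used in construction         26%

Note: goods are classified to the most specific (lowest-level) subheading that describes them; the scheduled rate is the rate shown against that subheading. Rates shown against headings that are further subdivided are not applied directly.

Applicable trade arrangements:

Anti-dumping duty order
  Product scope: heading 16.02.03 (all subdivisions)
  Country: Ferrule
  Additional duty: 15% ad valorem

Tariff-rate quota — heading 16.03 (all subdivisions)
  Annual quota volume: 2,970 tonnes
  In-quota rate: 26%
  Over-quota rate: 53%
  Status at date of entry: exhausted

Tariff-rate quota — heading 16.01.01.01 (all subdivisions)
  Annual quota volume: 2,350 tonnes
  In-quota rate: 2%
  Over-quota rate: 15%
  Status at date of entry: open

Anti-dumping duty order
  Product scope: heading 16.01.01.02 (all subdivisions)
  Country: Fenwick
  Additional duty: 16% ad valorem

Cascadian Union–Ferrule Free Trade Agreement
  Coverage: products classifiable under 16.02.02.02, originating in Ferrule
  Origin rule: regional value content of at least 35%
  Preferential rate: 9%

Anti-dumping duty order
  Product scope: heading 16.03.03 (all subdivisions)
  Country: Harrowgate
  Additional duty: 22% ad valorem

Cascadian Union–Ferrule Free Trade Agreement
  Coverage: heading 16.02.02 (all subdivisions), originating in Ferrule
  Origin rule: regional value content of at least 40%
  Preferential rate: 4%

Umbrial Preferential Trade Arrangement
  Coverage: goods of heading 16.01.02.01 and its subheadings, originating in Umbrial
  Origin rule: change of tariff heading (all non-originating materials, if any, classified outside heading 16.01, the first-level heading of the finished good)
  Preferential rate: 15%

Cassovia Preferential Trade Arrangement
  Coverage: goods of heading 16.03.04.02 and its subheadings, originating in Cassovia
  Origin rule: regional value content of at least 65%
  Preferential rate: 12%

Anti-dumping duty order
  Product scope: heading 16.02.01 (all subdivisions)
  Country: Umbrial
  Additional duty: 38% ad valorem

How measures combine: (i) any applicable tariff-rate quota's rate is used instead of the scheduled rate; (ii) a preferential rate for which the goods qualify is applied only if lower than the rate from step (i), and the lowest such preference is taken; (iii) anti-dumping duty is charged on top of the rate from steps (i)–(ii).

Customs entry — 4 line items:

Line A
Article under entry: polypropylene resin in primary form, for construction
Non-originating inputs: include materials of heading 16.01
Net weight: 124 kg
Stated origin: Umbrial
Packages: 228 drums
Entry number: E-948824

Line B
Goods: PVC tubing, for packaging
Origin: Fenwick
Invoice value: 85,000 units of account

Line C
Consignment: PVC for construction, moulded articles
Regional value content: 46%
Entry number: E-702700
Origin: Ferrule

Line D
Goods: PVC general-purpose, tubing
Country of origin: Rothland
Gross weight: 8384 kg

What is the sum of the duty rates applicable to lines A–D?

96%

Line A: polypropylene → 16.01; resin in primary form → 16.01.02; for construction → 16.01.02.01. Scheduled 18%. Umbrial agreement on 16.01.02.01: CTH not met. → 18%.
Line B: PVC → 16.02; tubing → 16.02.03; for packaging → 16.02.03.03. Scheduled 37%. No special measure applies. → 37%.
Line C: PVC → 16.02; moulded articles → 16.02.02; for construction → 16.02.02.03. Scheduled 16%. Ferrule agreement on 16.02.02.02: 16.02.02.03 not covered; Ferrule agreement on 16.02.02: RVC ≥ 40% → 4% available; preferential 4%. → 4%.
Line D: PVC → 16.02; tubing → 16.02.03; general-purpose → 16.02.03.02. Scheduled 37%. No special measure applies. → 37%.
Sum: 18% + 37% + 4% + 37% = 96%.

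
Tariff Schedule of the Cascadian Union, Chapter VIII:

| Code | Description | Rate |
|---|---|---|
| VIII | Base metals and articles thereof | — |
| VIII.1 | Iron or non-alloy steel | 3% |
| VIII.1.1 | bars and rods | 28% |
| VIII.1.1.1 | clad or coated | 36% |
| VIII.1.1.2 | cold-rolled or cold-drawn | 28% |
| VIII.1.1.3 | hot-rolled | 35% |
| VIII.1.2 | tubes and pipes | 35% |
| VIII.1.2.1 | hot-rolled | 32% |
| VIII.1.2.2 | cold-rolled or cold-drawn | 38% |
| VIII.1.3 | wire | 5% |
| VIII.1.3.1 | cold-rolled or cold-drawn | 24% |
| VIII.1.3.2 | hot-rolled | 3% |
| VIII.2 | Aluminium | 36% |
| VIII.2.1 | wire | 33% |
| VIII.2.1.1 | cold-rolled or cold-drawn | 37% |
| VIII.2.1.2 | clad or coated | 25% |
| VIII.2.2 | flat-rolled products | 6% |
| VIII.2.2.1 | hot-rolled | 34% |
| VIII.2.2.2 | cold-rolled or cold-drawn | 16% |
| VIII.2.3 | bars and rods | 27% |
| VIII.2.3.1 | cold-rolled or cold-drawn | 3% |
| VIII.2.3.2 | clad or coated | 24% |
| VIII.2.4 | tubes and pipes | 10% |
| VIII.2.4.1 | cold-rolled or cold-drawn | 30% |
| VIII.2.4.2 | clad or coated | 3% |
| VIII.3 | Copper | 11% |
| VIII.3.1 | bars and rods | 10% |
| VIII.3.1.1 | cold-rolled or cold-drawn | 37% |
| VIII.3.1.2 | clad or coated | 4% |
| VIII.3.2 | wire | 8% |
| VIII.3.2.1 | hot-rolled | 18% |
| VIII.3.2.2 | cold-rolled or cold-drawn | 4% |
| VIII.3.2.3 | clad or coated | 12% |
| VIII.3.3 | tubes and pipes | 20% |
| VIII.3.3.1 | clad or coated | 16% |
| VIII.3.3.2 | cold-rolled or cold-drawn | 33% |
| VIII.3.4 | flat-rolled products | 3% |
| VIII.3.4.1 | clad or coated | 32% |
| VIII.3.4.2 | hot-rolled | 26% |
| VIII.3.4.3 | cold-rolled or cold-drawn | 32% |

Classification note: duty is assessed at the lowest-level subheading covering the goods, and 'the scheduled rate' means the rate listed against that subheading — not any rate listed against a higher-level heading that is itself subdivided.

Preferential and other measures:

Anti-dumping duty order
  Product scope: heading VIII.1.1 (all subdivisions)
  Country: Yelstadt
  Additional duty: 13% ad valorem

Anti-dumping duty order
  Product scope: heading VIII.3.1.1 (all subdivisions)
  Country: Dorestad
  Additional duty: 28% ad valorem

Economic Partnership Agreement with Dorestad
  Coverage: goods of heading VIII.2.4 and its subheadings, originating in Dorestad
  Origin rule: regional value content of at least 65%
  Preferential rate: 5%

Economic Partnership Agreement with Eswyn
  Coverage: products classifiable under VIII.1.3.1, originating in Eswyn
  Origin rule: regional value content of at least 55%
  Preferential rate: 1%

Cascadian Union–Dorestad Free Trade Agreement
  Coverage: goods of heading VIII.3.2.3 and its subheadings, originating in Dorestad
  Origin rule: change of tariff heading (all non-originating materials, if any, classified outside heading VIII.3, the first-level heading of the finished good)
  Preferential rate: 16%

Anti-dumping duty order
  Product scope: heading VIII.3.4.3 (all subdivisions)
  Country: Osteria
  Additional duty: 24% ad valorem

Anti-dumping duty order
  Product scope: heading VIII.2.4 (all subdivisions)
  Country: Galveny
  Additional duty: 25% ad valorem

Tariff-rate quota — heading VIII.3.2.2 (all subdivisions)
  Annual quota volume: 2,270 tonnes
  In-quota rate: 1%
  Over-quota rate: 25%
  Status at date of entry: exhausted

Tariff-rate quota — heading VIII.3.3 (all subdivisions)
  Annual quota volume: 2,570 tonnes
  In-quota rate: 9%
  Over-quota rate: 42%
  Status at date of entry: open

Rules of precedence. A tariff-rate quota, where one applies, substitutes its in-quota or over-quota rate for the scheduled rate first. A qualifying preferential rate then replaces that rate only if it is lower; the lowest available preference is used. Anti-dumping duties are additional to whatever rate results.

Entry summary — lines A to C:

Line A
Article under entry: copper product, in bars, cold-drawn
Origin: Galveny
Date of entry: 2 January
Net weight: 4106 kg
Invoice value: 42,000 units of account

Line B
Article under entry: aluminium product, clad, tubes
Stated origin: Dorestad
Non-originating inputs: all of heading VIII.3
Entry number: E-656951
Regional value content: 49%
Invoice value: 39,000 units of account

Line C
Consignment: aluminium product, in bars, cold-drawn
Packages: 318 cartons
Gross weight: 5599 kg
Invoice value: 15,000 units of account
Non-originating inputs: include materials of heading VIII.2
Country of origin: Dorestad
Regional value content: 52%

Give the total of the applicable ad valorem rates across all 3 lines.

43%

Line A: copper → VIII.3; in bars → VIII.3.1; cold-drawn → VIII.3.1.1. Scheduled 37%. No special measure applies. → 37%.
Line B: aluminium → VIII.2; tubes → VIII.2.4; clad → VIII.2.4.2. Scheduled 3%. Dorestad agreement on VIII.2.4: RVC < 65%; Dorestad agreement on VIII.3.2.3: VIII.2.4.2 not covered. → 3%.
Line C: aluminium → VIII.2; in bars → VIII.2.3; cold-drawn → VIII.2.3.1. Scheduled 3%. Dorestad agreement on VIII.2.4: VIII.2.3.1 not covered; Dorestad agreement on VIII.3.2.3: VIII.2.3.1 not covered. → 3%.
Sum: 37% + 3% + 3% = 43%.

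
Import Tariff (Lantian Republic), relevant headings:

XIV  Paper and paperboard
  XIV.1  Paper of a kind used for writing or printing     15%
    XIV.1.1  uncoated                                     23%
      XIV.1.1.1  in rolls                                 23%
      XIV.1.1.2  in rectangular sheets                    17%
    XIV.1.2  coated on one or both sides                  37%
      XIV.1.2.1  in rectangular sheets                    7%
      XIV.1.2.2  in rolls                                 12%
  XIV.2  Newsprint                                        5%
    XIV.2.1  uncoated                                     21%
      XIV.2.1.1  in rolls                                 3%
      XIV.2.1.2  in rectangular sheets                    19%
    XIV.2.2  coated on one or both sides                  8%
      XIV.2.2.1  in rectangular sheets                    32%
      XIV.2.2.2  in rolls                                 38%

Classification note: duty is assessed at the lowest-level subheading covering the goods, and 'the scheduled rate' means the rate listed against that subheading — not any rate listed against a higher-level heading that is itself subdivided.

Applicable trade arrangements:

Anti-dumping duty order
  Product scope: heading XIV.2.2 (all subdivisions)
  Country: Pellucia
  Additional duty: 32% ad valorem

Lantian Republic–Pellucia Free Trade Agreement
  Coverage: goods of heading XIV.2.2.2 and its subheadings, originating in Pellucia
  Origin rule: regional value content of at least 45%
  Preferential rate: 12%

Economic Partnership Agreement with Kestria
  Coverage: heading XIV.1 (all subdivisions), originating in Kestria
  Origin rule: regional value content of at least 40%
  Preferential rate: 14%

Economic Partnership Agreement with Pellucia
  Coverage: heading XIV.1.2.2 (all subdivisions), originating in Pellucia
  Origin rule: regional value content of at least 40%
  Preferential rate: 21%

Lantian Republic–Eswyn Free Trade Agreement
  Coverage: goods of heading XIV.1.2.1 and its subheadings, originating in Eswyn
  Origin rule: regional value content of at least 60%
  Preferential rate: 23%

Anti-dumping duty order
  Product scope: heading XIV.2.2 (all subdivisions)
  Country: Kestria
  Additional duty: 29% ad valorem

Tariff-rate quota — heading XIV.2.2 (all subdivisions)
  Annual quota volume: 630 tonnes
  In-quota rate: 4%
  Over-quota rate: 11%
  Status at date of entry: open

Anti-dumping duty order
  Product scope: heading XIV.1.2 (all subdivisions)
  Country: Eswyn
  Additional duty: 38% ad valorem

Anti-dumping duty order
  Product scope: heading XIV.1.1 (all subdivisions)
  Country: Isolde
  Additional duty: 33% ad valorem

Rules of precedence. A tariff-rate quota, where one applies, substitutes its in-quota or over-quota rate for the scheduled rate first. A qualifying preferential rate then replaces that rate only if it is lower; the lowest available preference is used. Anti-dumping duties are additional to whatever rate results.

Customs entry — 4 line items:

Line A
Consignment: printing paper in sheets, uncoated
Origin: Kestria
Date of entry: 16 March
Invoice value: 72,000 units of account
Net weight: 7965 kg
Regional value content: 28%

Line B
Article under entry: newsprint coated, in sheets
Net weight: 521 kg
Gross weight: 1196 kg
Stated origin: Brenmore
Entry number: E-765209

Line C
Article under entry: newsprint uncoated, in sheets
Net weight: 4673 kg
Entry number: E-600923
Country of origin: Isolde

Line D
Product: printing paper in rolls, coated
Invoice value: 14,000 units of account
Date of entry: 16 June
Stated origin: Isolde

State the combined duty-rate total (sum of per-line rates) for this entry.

Line A: printing paper → XIV.1; uncoated → XIV.1.1; in sheets → XIV.1.1.2. Scheduled 17%. Kestria agreement on XIV.1: RVC < 40%. → 17%.
Line B: newsprint → XIV.2; coated → XIV.2.2; in sheets → XIV.2.2.1. Scheduled 32%. quota on XIV.2.2 open → in-quota 4%. → 4%.
Line C: newsprint → XIV.2; uncoated → XIV.2.1; in sheets → XIV.2.1.2. Scheduled 19%. No special measure applies. → 19%.
Line D: printing paper → XIV.1; coated → XIV.1.2; in rolls → XIV.1.2.2. Scheduled 12%. No special measure applies. → 12%.
Sum: 17% + 4% + 19% + 12% = 52%.

52%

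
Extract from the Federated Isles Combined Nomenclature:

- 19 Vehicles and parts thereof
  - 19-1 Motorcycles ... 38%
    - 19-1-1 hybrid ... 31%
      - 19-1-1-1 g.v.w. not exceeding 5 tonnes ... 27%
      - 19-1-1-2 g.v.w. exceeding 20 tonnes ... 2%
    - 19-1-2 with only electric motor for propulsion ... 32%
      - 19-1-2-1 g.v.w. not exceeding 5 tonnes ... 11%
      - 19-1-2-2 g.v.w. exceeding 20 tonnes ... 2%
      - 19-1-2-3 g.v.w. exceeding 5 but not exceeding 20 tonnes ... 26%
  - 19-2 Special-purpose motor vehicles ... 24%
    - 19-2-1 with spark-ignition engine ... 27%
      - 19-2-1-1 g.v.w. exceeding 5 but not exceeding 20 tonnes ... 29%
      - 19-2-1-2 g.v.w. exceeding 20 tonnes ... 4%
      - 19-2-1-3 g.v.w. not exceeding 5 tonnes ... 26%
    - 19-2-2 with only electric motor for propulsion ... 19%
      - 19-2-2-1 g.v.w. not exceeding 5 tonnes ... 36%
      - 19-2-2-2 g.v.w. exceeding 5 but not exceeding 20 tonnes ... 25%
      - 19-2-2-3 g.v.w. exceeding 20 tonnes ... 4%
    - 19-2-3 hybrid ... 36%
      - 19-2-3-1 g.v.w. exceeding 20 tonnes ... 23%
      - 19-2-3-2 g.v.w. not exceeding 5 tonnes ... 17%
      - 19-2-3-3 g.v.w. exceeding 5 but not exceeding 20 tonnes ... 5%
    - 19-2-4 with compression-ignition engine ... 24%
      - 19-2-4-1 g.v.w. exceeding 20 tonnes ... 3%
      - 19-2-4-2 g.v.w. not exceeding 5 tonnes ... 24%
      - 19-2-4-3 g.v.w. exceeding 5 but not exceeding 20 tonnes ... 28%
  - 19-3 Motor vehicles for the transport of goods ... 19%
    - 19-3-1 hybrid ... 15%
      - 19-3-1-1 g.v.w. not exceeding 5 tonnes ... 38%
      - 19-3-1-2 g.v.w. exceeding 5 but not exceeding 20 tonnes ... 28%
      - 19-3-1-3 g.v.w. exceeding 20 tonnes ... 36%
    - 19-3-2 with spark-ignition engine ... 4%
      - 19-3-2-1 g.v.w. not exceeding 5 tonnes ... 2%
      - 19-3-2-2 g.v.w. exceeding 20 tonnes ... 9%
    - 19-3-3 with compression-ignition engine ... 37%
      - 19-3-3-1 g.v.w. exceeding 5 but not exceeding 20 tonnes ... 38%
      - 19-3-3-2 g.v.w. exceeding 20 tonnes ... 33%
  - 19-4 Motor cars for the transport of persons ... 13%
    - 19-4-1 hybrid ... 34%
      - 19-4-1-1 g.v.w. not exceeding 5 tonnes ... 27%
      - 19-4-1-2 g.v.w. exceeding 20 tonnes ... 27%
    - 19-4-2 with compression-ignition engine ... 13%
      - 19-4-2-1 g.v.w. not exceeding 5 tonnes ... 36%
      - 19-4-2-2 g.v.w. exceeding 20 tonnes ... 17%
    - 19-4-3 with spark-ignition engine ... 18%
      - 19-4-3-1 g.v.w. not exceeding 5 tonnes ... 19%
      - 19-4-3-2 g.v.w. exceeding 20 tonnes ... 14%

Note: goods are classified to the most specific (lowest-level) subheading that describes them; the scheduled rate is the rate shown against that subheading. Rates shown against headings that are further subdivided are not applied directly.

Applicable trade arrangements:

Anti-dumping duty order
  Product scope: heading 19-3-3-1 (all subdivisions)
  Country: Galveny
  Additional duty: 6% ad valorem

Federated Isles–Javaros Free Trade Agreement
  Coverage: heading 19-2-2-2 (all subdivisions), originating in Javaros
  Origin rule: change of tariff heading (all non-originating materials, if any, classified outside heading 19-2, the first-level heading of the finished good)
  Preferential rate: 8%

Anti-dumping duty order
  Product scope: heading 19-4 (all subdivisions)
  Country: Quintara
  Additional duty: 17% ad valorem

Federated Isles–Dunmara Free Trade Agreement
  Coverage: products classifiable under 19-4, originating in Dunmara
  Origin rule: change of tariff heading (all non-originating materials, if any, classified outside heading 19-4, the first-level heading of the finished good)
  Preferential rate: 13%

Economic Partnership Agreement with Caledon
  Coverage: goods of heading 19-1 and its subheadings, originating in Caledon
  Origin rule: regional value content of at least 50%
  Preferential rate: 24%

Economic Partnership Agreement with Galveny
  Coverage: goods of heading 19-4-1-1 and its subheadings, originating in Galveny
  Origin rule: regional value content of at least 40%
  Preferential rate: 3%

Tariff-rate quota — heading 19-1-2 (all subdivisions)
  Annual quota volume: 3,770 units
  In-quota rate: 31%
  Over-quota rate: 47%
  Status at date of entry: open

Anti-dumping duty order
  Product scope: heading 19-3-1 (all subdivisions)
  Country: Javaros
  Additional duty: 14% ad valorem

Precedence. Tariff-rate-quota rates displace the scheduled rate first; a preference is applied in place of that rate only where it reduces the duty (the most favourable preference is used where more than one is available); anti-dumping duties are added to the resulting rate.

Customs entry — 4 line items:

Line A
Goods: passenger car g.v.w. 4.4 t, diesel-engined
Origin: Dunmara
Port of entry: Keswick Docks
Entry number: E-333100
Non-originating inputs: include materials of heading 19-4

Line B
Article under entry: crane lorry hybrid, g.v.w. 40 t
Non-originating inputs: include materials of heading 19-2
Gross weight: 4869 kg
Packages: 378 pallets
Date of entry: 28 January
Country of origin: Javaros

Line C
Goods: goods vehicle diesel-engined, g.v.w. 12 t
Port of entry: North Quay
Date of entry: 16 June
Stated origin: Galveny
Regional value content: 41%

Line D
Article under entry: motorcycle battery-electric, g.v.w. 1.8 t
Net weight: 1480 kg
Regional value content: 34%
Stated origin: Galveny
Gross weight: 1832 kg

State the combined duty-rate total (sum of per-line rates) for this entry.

Line A: passenger car → 19-4; diesel-engined → 19-4-2; g.v.w. 4.4 t → 19-4-2-1. Scheduled 36%. Dunmara agreement on 19-4: CTH not met. → 36%.
Line B: crane lorry → 19-2; hybrid → 19-2-3; g.v.w. 40 t → 19-2-3-1. Scheduled 23%. Javaros agreement on 19-2-2-2: 19-2-3-1 not covered. → 23%.
Line C: goods vehicle → 19-3; diesel-engined → 19-3-3; g.v.w. 12 t → 19-3-3-1. Scheduled 38%. Galveny agreement on 19-4-1-1: 19-3-3-1 not covered; anti-dumping (Galveny, 19-3-3-1): +6%; total 38% + 6% = 44%. → 44%.
Line D: motorcycle → 19-1; battery-electric → 19-1-2; g.v.w. 1.8 t → 19-1-2-1. Scheduled 11%. quota on 19-1-2 open → in-quota 31%; Galveny agreement on 19-4-1-1: 19-1-2-1 not covered. → 31%.
Sum: 36% + 23% + 44% + 31% = 134%.

134%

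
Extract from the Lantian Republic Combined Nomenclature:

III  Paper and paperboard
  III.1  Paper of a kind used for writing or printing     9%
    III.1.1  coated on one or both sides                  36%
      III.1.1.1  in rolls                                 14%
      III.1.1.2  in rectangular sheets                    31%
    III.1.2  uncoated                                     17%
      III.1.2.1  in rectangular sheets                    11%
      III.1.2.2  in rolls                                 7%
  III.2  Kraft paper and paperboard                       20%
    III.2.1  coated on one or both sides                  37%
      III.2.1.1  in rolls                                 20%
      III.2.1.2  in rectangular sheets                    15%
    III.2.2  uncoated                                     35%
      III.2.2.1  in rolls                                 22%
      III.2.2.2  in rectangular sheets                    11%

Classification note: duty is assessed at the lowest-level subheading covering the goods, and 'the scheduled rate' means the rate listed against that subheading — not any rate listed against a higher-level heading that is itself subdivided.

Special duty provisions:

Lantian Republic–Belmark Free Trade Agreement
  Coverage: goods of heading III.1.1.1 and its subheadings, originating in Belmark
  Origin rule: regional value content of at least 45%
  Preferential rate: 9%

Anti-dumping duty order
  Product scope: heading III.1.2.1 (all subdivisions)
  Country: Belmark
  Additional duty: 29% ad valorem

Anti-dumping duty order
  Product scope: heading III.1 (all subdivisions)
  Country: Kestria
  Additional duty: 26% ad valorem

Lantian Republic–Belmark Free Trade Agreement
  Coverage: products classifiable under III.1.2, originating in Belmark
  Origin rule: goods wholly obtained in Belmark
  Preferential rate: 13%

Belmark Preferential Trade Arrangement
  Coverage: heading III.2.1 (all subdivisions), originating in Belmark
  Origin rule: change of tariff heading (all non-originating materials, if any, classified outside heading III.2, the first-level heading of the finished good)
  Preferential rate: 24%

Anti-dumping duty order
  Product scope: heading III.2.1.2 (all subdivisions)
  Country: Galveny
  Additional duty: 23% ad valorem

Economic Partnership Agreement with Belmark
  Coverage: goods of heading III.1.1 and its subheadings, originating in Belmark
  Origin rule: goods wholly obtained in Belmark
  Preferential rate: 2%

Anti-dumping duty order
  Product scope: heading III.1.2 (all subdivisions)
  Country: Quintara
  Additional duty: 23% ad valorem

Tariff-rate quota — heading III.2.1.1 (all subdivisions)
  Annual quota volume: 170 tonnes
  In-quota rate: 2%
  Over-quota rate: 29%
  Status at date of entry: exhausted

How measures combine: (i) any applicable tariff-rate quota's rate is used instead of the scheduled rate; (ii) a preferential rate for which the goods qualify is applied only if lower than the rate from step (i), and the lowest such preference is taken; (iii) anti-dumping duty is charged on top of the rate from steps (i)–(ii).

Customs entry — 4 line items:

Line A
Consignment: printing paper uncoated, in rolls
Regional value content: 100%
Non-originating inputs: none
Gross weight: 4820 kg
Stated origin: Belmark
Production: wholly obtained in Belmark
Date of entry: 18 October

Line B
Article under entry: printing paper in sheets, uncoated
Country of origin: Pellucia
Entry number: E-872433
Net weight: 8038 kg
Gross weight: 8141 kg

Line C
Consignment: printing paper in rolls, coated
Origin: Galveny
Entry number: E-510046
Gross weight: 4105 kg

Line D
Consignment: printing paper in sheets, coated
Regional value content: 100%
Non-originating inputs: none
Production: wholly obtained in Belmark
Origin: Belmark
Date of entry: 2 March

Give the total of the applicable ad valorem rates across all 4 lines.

Line A: printing paper → III.1; uncoated → III.1.2; in rolls → III.1.2.2. Scheduled 7%. Belmark agreement on III.1.1.1: III.1.2.2 not covered; Belmark agreement on III.1.2: wholly obtained → 13% available; Belmark agreement on III.2.1: III.1.2.2 not covered; Belmark agreement on III.1.1: III.1.2.2 not covered; preference 13% not lower than 7% → no reduction. → 7%.
Line B: printing paper → III.1; uncoated → III.1.2; in sheets → III.1.2.1. Scheduled 11%. No special measure applies. → 11%.
Line C: printing paper → III.1; coated → III.1.1; in rolls → III.1.1.1. Scheduled 14%. No special measure applies. → 14%.
Line D: printing paper → III.1; coated → III.1.1; in sheets → III.1.1.2. Scheduled 31%. Belmark agreement on III.1.1.1: III.1.1.2 not covered; Belmark agreement on III.1.2: III.1.1.2 not covered; Belmark agreement on III.2.1: III.1.1.2 not covered; Belmark agreement on III.1.1: wholly obtained → 2% available; preferential 2%. → 2%.
Sum: 7% + 11% + 14% + 2% = 34%.

34%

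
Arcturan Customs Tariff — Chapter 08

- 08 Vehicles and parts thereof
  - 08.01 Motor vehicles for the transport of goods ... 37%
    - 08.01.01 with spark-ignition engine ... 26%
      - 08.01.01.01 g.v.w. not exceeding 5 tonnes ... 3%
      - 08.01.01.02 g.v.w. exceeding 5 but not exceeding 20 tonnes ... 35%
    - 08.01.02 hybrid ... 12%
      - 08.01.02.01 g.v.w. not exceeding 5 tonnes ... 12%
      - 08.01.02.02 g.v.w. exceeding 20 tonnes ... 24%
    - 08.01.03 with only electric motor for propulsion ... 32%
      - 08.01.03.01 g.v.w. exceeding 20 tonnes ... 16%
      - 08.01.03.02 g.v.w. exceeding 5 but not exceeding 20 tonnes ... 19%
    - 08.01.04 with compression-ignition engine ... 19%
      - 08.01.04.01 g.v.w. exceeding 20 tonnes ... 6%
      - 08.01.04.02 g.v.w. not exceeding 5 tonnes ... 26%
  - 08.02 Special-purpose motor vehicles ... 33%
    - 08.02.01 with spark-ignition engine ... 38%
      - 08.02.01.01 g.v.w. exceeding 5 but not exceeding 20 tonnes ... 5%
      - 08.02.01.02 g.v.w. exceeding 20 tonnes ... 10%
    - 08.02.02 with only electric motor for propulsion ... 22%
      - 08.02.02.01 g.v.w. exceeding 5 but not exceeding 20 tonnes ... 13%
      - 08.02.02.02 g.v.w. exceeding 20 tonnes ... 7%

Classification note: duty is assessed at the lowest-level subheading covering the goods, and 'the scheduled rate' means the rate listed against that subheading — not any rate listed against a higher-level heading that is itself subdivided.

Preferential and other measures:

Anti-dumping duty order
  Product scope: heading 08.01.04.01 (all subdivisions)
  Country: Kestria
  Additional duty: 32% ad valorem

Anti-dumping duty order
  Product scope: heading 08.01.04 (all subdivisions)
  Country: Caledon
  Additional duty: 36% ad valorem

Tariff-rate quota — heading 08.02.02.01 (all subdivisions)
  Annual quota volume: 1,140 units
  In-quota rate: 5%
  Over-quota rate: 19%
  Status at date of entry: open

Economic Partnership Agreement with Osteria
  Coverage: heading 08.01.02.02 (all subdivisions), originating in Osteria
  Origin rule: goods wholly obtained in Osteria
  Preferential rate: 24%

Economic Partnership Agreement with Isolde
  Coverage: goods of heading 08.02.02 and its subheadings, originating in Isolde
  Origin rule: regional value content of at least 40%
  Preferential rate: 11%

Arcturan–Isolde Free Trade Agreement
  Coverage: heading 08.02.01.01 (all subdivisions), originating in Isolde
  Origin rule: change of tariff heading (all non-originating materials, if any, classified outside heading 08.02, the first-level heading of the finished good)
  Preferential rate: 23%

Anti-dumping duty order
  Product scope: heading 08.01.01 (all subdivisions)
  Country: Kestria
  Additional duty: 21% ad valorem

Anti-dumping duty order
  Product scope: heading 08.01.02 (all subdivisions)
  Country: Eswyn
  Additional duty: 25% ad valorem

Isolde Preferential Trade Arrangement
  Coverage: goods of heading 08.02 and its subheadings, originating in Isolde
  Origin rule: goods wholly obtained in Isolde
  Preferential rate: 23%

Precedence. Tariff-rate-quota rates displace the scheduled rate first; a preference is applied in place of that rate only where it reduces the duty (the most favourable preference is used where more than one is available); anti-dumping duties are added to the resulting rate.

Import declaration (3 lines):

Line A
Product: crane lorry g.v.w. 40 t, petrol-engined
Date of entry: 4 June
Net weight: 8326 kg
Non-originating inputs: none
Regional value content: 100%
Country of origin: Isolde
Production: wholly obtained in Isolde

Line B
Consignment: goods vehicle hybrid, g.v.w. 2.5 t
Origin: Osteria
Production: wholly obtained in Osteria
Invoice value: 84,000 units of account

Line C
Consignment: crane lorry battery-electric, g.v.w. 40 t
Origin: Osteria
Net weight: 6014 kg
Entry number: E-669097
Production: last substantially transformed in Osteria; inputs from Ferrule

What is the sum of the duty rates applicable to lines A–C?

Line A: crane lorry → 08.02; petrol-engined → 08.02.01; g.v.w. 40 t → 08.02.01.02. Scheduled 10%. Isolde agreement on 08.02.02: 08.02.01.02 not covered; Isolde agreement on 08.02.01.01: 08.02.01.02 not covered; Isolde agreement on 08.02: wholly obtained → 23% available; preference 23% not lower than 10% → no reduction. → 10%.
Line B: goods vehicle → 08.01; hybrid → 08.01.02; g.v.w. 2.5 t → 08.01.02.01. Scheduled 12%. Osteria agreement on 08.01.02.02: 08.01.02.01 not covered. → 12%.
Line C: crane lorry → 08.02; battery-electric → 08.02.02; g.v.w. 40 t → 08.02.02.02. Scheduled 7%. Osteria agreement on 08.01.02.02: 08.02.02.02 not covered. → 7%.
Sum: 10% + 12% + 7% = 29%.

29%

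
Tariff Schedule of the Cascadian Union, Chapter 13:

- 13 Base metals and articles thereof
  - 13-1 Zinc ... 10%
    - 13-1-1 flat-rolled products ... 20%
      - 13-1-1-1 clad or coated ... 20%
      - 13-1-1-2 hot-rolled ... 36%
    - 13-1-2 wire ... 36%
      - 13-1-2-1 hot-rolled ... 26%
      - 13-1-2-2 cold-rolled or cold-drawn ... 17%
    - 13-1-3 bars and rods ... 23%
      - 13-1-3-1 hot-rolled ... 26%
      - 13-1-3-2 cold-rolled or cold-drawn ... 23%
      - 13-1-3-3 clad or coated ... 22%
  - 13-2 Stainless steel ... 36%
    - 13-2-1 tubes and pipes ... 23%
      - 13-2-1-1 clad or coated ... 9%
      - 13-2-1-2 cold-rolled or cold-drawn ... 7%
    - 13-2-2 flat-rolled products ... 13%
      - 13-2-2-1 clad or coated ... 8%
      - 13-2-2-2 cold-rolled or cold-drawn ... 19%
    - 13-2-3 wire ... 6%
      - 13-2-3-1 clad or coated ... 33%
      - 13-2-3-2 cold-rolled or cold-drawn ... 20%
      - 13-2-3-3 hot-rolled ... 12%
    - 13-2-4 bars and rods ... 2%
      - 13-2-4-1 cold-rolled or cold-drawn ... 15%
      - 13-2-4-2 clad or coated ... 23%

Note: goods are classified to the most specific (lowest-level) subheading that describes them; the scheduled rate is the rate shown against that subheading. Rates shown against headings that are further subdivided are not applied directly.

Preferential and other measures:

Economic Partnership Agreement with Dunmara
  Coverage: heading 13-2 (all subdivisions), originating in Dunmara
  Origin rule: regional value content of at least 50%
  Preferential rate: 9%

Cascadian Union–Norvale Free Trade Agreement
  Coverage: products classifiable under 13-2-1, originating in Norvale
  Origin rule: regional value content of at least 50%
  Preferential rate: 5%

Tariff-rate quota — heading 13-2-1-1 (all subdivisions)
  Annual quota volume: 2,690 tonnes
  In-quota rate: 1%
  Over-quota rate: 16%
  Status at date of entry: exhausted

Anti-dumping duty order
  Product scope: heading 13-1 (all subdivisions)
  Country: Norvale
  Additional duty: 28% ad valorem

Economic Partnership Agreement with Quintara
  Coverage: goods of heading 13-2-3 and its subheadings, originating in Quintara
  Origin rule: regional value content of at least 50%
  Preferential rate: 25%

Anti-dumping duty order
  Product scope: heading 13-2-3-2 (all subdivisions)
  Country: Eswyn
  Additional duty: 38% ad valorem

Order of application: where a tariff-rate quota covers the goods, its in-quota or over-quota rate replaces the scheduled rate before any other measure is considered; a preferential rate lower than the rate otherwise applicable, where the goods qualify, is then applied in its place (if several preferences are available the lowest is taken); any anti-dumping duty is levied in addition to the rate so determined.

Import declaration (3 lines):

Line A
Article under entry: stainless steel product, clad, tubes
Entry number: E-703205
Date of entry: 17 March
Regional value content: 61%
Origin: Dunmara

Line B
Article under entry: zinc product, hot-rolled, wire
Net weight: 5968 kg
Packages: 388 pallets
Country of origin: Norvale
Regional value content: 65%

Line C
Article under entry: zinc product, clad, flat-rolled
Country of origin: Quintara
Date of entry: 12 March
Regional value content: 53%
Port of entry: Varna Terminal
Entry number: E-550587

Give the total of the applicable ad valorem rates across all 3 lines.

83%

Line A: stainless steel → 13-2; tubes → 13-2-1; clad → 13-2-1-1. Scheduled 9%. quota on 13-2-1-1 exhausted → over-quota 16%; Dunmara agreement on 13-2: RVC ≥ 50% → 9% available; preferential 9%. → 9%.
Line B: zinc → 13-1; wire → 13-1-2; hot-rolled → 13-1-2-1. Scheduled 26%. Norvale agreement on 13-2-1: 13-1-2-1 not covered; anti-dumping (Norvale, 13-1): +28%; total 26% + 28% = 54%. → 54%.
Line C: zinc → 13-1; flat-rolled → 13-1-1; clad → 13-1-1-1. Scheduled 20%. Quintara agreement on 13-2-3: 13-1-1-1 not covered. → 20%.
Sum: 9% + 54% + 20% = 83%.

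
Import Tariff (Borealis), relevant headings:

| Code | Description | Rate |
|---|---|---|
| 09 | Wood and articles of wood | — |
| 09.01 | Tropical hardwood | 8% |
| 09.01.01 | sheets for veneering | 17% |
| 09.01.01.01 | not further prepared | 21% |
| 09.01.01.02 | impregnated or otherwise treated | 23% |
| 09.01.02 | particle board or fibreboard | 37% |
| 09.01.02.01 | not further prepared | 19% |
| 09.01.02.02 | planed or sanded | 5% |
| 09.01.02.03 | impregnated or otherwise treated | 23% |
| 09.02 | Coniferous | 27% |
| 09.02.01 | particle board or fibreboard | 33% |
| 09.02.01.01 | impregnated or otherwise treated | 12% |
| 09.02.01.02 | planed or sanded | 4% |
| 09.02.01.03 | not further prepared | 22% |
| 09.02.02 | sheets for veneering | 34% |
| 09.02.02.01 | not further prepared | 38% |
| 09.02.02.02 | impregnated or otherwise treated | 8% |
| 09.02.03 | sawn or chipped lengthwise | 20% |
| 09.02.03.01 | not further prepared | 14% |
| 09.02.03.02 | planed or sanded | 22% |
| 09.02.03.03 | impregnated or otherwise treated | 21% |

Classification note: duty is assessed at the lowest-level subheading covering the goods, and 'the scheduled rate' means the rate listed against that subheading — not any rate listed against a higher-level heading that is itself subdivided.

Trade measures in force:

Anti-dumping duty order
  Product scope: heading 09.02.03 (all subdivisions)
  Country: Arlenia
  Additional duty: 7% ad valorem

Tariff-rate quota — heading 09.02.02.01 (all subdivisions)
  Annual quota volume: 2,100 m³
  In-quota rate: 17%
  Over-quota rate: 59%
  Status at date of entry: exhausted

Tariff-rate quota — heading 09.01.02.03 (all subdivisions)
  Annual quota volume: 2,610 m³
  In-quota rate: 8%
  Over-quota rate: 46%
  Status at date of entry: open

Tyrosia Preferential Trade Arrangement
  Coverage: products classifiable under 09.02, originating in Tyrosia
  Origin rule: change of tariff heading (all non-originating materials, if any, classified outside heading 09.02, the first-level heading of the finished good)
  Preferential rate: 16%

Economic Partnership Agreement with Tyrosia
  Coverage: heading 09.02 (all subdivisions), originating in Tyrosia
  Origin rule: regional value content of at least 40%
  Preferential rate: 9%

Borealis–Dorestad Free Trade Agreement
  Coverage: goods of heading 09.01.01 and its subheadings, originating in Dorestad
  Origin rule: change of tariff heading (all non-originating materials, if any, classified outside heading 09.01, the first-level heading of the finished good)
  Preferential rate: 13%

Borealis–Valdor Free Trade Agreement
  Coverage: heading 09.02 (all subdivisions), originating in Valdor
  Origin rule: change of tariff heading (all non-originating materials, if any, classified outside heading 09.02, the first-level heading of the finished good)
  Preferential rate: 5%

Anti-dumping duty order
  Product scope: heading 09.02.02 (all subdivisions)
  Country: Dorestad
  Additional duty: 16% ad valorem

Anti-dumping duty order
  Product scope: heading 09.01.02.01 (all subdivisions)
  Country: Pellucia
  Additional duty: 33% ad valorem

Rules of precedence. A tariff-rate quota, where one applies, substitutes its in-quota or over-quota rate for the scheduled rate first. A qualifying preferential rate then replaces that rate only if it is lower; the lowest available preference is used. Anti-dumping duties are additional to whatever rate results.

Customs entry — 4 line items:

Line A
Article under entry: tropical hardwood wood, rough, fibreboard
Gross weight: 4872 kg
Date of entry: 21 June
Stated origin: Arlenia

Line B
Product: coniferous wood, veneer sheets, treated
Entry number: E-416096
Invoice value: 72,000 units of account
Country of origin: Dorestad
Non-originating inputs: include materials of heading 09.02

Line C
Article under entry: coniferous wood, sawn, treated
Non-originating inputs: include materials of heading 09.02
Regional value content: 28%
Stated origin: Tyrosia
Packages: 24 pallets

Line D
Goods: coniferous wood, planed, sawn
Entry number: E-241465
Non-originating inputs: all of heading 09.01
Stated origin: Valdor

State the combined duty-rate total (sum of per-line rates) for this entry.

Line A: tropical hardwood → 09.01; fibreboard → 09.01.02; rough → 09.01.02.01. Scheduled 19%. No special measure applies. → 19%.
Line B: coniferous → 09.02; veneer sheets → 09.02.02; treated → 09.02.02.02. Scheduled 8%. Dorestad agreement on 09.01.01: 09.02.02.02 not covered; anti-dumping (Dorestad, 09.02.02): +16%; total 8% + 16% = 24%. → 24%.
Line C: coniferous → 09.02; sawn → 09.02.03; treated → 09.02.03.03. Scheduled 21%. Tyrosia agreement on 09.02: CTH not met; Tyrosia agreement on 09.02: RVC < 40%. → 21%.
Line D: coniferous → 09.02; sawn → 09.02.03; planed → 09.02.03.02. Scheduled 22%. Valdor agreement on 09.02: CTH met → 5% available; preferential 5%. → 5%.
Sum: 19% + 24% + 21% + 5% = 69%.

69%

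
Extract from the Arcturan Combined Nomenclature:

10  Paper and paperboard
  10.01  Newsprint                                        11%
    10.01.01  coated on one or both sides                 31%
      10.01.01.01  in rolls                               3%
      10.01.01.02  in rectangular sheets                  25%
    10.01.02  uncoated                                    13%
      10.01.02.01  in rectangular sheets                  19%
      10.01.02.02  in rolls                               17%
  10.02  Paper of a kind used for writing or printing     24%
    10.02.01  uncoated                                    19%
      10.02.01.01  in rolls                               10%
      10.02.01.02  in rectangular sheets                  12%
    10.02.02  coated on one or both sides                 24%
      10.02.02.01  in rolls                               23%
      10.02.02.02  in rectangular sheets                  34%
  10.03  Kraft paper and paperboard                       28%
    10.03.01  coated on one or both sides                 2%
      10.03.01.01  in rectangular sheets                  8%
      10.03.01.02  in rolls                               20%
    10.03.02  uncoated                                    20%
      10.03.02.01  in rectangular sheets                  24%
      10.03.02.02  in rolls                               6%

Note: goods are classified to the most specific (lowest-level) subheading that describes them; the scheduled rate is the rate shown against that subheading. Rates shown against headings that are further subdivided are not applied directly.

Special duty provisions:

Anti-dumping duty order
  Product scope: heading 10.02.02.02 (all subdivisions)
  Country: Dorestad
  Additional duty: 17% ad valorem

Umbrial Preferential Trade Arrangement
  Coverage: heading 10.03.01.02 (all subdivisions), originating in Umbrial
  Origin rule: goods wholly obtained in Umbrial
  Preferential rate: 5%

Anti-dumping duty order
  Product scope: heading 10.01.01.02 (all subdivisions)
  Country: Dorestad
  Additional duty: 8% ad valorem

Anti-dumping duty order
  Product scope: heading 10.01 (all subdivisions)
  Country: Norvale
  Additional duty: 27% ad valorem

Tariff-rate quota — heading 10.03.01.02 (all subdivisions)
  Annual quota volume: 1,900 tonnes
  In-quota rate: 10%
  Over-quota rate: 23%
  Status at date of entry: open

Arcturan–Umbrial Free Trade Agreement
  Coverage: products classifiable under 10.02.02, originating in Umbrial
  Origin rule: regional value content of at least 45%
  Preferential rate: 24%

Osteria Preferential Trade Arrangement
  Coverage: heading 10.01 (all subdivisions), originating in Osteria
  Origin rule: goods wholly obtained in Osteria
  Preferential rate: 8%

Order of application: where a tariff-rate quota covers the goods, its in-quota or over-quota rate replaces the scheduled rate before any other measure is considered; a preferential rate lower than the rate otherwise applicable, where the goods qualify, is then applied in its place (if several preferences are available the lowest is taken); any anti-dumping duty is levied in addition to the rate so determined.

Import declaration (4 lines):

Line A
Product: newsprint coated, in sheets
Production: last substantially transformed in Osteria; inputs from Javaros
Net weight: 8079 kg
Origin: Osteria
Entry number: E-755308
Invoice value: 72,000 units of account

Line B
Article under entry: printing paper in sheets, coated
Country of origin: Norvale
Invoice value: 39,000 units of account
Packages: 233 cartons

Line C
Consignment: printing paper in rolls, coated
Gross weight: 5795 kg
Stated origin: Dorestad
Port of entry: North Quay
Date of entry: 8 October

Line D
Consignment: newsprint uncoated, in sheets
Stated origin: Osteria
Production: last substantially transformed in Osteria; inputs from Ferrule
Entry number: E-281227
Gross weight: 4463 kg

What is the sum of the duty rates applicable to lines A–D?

101%

Line A: newsprint → 10.01; coated → 10.01.01; in sheets → 10.01.01.02. Scheduled 25%. Osteria agreement on 10.01: not wholly obtained. → 25%.
Line B: printing paper → 10.02; coated → 10.02.02; in sheets → 10.02.02.02. Scheduled 34%. No special measure applies. → 34%.
Line C: printing paper → 10.02; coated → 10.02.02; in rolls → 10.02.02.01. Scheduled 23%. No special measure applies. → 23%.
Line D: newsprint → 10.01; uncoated → 10.01.02; in sheets → 10.01.02.01. Scheduled 19%. Osteria agreement on 10.01: not wholly obtained. → 19%.
Sum: 25% + 34% + 23% + 19% = 101%.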